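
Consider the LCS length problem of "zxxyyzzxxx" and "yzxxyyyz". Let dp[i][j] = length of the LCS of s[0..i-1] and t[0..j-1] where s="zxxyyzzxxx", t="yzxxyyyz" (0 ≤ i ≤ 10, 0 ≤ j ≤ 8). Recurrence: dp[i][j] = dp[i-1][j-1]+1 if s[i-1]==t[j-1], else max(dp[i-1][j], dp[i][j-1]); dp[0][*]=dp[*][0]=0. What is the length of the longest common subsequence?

   ''  y  z  x  x  y  y  y  z
''  0  0  0  0  0  0  0  0  0
 z  0  0  1  1  1  1  1  1  1
 x  0  0  1  2  2  2  2  2  2
 x  0  0  1  2  3  3  3  3  3
 y  0  1  1  2  3  4  4  4  4
 y  0  1  1  2  3  4  5  5  5
 z  0  1  2  2  3  4  5  5  6
 z  0  1  2  2  3  4  5  5  6
 x  0  1  2  3  3  4  5  5  6
 x  0  1  2  3  4  4  5  5  6
 x  0  1  2  3  4  4  5  5  6

6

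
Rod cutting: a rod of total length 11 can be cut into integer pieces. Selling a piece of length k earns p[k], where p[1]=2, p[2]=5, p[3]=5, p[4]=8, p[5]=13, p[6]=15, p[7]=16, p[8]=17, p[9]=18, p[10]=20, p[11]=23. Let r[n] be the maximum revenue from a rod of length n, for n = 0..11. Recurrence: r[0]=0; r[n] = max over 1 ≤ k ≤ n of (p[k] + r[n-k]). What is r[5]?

13

   n    0    1    2    3    4    5    6    7    8    9   10   11
r[n]    0    2    5    7   10   13   15   18   20   23   26   28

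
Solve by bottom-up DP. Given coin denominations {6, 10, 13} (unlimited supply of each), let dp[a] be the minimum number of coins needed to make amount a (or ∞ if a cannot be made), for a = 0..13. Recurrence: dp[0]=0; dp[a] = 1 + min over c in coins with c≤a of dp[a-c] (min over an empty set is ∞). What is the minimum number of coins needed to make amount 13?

 a  0  1  2  3  4  5  6  7  8  9 10 11 12 13
dp  0  -  -  -  -  -  1  -  -  -  1  -  2  1
(- denotes ∞ / unreachable)

1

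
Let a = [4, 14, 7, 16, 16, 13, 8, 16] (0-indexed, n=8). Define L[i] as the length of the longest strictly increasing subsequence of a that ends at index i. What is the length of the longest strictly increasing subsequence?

   i    0    1    2    3    4    5    6    7
a[i]    4   14    7   16   16   13    8   16
L[i]    1    2    2    3    3    3    3    4

4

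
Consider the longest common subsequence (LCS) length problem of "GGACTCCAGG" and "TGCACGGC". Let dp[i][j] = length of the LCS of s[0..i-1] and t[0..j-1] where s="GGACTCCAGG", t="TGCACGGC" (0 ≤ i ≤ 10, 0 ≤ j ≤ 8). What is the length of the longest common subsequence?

5

   ''  T  G  C  A  C  G  G  C
''  0  0  0  0  0  0  0  0  0
 G  0  0  1  1  1  1  1  1  1
 G  0  0  1  1  1  1  2  2  2
 A  0  0  1  1  2  2  2  2  2
 C  0  0  1  2  2  3  3  3  3
 T  0  1  1  2  2  3  3  3  3
 C  0  1  1  2  2  3  3  3  4
 C  0  1  1  2  2  3  3  3  4
 A  0  1  1  2  3  3  3  3  4
 G  0  1  2  2  3  3  4  4  4
 G  0  1  2  2  3  3  4  5  5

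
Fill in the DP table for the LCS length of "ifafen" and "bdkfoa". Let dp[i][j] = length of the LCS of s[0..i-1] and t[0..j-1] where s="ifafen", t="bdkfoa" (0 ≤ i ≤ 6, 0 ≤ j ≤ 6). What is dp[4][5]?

   ''  b  d  k  f  o  a
''  0  0  0  0  0  0  0
 i  0  0  0  0  0  0  0
 f  0  0  0  0  1  1  1
 a  0  0  0  0  1  1  2
 f  0  0  0  0  1  1  2
 e  0  0  0  0  1  1  2
 n  0  0  0  0  1  1  2

1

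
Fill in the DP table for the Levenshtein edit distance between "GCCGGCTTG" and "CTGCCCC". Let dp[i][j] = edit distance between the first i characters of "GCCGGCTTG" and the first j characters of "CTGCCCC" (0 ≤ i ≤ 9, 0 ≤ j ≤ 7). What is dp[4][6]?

3

   ''  C  T  G  C  C  C  C
''  0  1  2  3  4  5  6  7
 G  1  1  2  2  3  4  5  6
 C  2  1  2  3  2  3  4  5
 C  3  2  2  3  3  2  3  4
 G  4  3  3  2  3  3  3  4
 G  5  4  4  3  3  4  4  4
 C  6  5  5  4  3  3  4  4
 T  7  6  5  5  4  4  4  5
 T  8  7  6  6  5  5  5  5
 G  9  8  7  6  6  6  6  6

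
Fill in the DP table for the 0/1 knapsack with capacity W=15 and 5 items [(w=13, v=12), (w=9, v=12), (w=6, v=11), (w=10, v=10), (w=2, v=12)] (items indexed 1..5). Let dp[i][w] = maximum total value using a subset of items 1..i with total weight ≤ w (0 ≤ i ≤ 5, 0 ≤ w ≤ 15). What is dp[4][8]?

11

i\w   0   1   2   3   4   5   6   7   8   9  10  11  12  13  14  15
  0   0   0   0   0   0   0   0   0   0   0   0   0   0   0   0   0
  1   0   0   0   0   0   0   0   0   0   0   0   0   0  12  12  12
  2   0   0   0   0   0   0   0   0   0  12  12  12  12  12  12  12
  3   0   0   0   0   0   0  11  11  11  12  12  12  12  12  12  23
  4   0   0   0   0   0   0  11  11  11  12  12  12  12  12  12  23
  5   0   0  12  12  12  12  12  12  23  23  23  24  24  24  24  24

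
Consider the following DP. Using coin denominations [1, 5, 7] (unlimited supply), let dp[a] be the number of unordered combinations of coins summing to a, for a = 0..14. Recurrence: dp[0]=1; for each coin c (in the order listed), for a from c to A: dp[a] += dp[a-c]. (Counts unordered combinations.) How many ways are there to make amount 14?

6

after  coin     0     1     2     3     4     5     6     7     8     9    10    11    12    13    14
          1     1     1     1     1     1     1     1     1     1     1     1     1     1     1     1
          5     1     1     1     1     1     2     2     2     2     2     3     3     3     3     3
          7     1     1     1     1     1     2     2     3     3     3     4     4     5     5     6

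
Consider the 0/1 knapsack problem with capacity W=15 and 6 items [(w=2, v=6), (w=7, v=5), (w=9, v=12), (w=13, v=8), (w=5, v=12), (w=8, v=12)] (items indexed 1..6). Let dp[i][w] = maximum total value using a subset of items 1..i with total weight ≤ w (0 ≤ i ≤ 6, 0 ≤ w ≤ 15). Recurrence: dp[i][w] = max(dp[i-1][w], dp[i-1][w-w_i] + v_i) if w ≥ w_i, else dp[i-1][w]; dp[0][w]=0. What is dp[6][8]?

18

i\w   0   1   2   3   4   5   6   7   8   9  10  11  12  13  14  15
  0   0   0   0   0   0   0   0   0   0   0   0   0   0   0   0   0
  1   0   0   6   6   6   6   6   6   6   6   6   6   6   6   6   6
  2   0   0   6   6   6   6   6   6   6  11  11  11  11  11  11  11
  3   0   0   6   6   6   6   6   6   6  12  12  18  18  18  18  18
  4   0   0   6   6   6   6   6   6   6  12  12  18  18  18  18  18
  5   0   0   6   6   6  12  12  18  18  18  18  18  18  18  24  24
  6   0   0   6   6   6  12  12  18  18  18  18  18  18  24  24  30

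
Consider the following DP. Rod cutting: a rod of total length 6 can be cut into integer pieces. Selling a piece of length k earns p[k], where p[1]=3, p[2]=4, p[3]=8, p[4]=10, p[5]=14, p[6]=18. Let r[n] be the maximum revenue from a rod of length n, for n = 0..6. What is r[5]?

   n    0    1    2    3    4    5    6
r[n]    0    3    6    9   12   15   18

15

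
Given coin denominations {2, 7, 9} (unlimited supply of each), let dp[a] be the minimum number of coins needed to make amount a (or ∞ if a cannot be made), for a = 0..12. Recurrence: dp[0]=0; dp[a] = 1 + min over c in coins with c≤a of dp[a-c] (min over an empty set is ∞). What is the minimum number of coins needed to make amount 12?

 a  0  1  2  3  4  5  6  7  8  9 10 11 12
dp  0  -  1  -  2  -  3  1  4  1  5  2  6
(- denotes ∞ / unreachable)

6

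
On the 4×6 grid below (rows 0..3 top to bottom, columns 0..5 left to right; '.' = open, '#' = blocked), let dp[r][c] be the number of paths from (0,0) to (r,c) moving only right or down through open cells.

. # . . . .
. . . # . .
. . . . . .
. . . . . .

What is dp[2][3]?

3

r\c   0   1   2   3   4   5
  0   1   0   0   0   0   0
  1   1   1   1   0   0   0
  2   1   2   3   3   3   3
  3   1   3   6   9  12  15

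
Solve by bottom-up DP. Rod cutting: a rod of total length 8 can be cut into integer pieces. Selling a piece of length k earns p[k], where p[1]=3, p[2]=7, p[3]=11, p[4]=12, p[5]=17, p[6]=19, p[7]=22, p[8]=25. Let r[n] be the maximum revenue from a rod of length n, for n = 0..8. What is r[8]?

   n    0    1    2    3    4    5    6    7    8
r[n]    0    3    7   11   14   18   22   25   29

29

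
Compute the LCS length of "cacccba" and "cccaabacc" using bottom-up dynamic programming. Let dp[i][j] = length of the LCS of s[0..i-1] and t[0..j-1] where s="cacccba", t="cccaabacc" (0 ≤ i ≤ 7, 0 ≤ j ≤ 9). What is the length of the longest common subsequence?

   ''  c  c  c  a  a  b  a  c  c
''  0  0  0  0  0  0  0  0  0  0
 c  0  1  1  1  1  1  1  1  1  1
 a  0  1  1  1  2  2  2  2  2  2
 c  0  1  2  2  2  2  2  2  3  3
 c  0  1  2  3  3  3  3  3  3  4
 c  0  1  2  3  3  3  3  3  4  4
 b  0  1  2  3  3  3  4  4  4  4
 a  0  1  2  3  4  4  4  5  5  5

5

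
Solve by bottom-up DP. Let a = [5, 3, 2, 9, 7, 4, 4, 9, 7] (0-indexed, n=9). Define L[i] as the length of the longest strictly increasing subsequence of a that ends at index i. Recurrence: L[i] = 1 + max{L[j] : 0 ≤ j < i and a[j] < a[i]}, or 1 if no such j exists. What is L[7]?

   i    0    1    2    3    4    5    6    7    8
a[i]    5    3    2    9    7    4    4    9    7
L[i]    1    1    1    2    2    2    2    3    3

3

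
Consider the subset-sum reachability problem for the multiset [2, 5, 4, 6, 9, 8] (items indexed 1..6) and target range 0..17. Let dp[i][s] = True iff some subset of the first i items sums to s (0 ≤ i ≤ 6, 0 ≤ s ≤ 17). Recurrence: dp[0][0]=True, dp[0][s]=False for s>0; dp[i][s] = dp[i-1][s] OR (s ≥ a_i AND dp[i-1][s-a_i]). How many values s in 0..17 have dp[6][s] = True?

i\s   0   1   2   3   4   5   6   7   8   9  10  11  12  13  14  15  16  17
  0   T   F   F   F   F   F   F   F   F   F   F   F   F   F   F   F   F   F
  1   T   F   T   F   F   F   F   F   F   F   F   F   F   F   F   F   F   F
  2   T   F   T   F   F   T   F   T   F   F   F   F   F   F   F   F   F   F
  3   T   F   T   F   T   T   T   T   F   T   F   T   F   F   F   F   F   F
  4   T   F   T   F   T   T   T   T   T   T   T   T   T   T   F   T   F   T
  5   T   F   T   F   T   T   T   T   T   T   T   T   T   T   T   T   T   T
  6   T   F   T   F   T   T   T   T   T   T   T   T   T   T   T   T   T   T

16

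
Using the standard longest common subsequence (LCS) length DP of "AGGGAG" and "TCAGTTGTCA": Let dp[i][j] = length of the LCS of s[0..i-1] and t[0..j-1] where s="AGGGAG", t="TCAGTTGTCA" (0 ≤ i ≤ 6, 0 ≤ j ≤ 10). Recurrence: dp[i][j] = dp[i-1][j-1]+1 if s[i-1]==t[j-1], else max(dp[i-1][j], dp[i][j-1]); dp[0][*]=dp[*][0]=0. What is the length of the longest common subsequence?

   ''  T  C  A  G  T  T  G  T  C  A
''  0  0  0  0  0  0  0  0  0  0  0
 A  0  0  0  1  1  1  1  1  1  1  1
 G  0  0  0  1  2  2  2  2  2  2  2
 G  0  0  0  1  2  2  2  3  3  3  3
 G  0  0  0  1  2  2  2  3  3  3  3
 A  0  0  0  1  2  2  2  3  3  3  4
 G  0  0  0  1  2  2  2  3  3  3  4

4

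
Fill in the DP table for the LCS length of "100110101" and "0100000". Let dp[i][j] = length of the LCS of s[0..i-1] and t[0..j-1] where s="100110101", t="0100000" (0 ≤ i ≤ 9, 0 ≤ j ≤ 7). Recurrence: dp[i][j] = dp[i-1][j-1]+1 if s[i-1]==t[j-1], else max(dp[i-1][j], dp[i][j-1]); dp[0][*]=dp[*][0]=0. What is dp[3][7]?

3

   ''  0  1  0  0  0  0  0
''  0  0  0  0  0  0  0  0
 1  0  0  1  1  1  1  1  1
 0  0  1  1  2  2  2  2  2
 0  0  1  1  2  3  3  3  3
 1  0  1  2  2  3  3  3  3
 1  0  1  2  2  3  3  3  3
 0  0  1  2  3  3  4  4  4
 1  0  1  2  3  3  4  4  4
 0  0  1  2  3  4  4  5  5
 1  0  1  2  3  4  4  5  5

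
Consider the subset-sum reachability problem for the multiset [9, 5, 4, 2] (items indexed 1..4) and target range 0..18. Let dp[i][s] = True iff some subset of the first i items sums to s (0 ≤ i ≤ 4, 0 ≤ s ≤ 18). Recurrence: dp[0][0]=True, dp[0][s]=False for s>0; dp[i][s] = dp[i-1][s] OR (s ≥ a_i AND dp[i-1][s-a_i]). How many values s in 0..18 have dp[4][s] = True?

13

i\s   0   1   2   3   4   5   6   7   8   9  10  11  12  13  14  15  16  17  18
  0   T   F   F   F   F   F   F   F   F   F   F   F   F   F   F   F   F   F   F
  1   T   F   F   F   F   F   F   F   F   T   F   F   F   F   F   F   F   F   F
  2   T   F   F   F   F   T   F   F   F   T   F   F   F   F   T   F   F   F   F
  3   T   F   F   F   T   T   F   F   F   T   F   F   F   T   T   F   F   F   T
  4   T   F   T   F   T   T   T   T   F   T   F   T   F   T   T   T   T   F   T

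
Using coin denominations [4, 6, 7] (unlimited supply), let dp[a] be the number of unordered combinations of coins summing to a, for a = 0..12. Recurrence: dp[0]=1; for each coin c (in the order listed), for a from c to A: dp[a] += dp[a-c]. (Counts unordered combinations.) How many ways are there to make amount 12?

2

after  coin     0     1     2     3     4     5     6     7     8     9    10    11    12
          4     1     0     0     0     1     0     0     0     1     0     0     0     1
          6     1     0     0     0     1     0     1     0     1     0     1     0     2
          7     1     0     0     0     1     0     1     1     1     0     1     1     2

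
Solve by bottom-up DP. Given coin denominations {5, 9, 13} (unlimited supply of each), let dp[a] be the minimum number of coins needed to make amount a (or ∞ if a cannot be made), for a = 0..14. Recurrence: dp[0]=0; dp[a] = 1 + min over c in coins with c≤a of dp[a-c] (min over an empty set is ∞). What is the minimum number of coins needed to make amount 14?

 a  0  1  2  3  4  5  6  7  8  9 10 11 12 13 14
dp  0  -  -  -  -  1  -  -  -  1  2  -  -  1  2
(- denotes ∞ / unreachable)

2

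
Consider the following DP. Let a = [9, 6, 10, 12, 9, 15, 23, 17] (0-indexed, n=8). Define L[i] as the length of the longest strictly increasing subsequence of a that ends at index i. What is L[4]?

2

   i    0    1    2    3    4    5    6    7
a[i]    9    6   10   12    9   15   23   17
L[i]    1    1    2    3    2    4    5    5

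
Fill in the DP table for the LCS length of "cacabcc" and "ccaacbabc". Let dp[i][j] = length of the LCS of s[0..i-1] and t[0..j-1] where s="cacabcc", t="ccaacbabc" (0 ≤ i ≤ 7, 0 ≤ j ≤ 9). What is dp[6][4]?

3

   ''  c  c  a  a  c  b  a  b  c
''  0  0  0  0  0  0  0  0  0  0
 c  0  1  1  1  1  1  1  1  1  1
 a  0  1  1  2  2  2  2  2  2  2
 c  0  1  2  2  2  3  3  3  3  3
 a  0  1  2  3  3  3  3  4  4  4
 b  0  1  2  3  3  3  4  4  5  5
 c  0  1  2  3  3  4  4  4  5  6
 c  0  1  2  3  3  4  4  4  5  6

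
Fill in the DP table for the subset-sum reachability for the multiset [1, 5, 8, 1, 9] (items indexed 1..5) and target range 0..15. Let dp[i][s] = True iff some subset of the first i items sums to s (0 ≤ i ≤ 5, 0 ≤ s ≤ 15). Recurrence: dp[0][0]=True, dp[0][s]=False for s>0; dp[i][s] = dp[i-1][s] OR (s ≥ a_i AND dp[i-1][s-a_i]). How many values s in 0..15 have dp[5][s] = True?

i\s   0   1   2   3   4   5   6   7   8   9  10  11  12  13  14  15
  0   T   F   F   F   F   F   F   F   F   F   F   F   F   F   F   F
  1   T   T   F   F   F   F   F   F   F   F   F   F   F   F   F   F
  2   T   T   F   F   F   T   T   F   F   F   F   F   F   F   F   F
  3   T   T   F   F   F   T   T   F   T   T   F   F   F   T   T   F
  4   T   T   T   F   F   T   T   T   T   T   T   F   F   T   T   T
  5   T   T   T   F   F   T   T   T   T   T   T   T   F   T   T   T

13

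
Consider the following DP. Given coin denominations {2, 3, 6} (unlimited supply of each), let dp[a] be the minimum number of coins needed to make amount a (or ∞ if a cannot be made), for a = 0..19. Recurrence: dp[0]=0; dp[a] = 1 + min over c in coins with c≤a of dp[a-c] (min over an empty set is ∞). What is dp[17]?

 a  0  1  2  3  4  5  6  7  8  9 10 11 12 13 14 15 16 17 18 19
dp  0  -  1  1  2  2  1  3  2  2  3  3  2  4  3  3  4  4  3  5
(- denotes ∞ / unreachable)

4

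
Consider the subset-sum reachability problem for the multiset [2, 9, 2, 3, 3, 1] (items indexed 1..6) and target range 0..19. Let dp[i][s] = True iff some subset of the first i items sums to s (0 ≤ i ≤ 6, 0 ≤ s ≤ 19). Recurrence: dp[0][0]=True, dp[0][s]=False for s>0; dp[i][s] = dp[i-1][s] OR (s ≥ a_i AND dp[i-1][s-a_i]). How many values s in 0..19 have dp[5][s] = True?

i\s   0   1   2   3   4   5   6   7   8   9  10  11  12  13  14  15  16  17  18  19
  0   T   F   F   F   F   F   F   F   F   F   F   F   F   F   F   F   F   F   F   F
  1   T   F   T   F   F   F   F   F   F   F   F   F   F   F   F   F   F   F   F   F
  2   T   F   T   F   F   F   F   F   F   T   F   T   F   F   F   F   F   F   F   F
  3   T   F   T   F   T   F   F   F   F   T   F   T   F   T   F   F   F   F   F   F
  4   T   F   T   T   T   T   F   T   F   T   F   T   T   T   T   F   T   F   F   F
  5   T   F   T   T   T   T   T   T   T   T   T   T   T   T   T   T   T   T   F   T
  6   T   T   T   T   T   T   T   T   T   T   T   T   T   T   T   T   T   T   T   T

18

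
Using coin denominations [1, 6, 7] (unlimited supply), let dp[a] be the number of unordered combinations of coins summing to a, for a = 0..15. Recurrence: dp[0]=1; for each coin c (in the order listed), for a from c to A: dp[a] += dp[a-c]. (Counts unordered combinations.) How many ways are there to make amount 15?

6

after  coin     0     1     2     3     4     5     6     7     8     9    10    11    12    13    14    15
          1     1     1     1     1     1     1     1     1     1     1     1     1     1     1     1     1
          6     1     1     1     1     1     1     2     2     2     2     2     2     3     3     3     3
          7     1     1     1     1     1     1     2     3     3     3     3     3     4     5     6     6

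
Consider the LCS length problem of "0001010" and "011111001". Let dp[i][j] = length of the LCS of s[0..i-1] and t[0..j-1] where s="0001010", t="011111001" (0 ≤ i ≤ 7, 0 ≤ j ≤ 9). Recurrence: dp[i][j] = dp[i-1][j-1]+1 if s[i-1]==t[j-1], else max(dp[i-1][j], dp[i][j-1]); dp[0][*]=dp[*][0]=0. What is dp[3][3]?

   ''  0  1  1  1  1  1  0  0  1
''  0  0  0  0  0  0  0  0  0  0
 0  0  1  1  1  1  1  1  1  1  1
 0  0  1  1  1  1  1  1  2  2  2
 0  0  1  1  1  1  1  1  2  3  3
 1  0  1  2  2  2  2  2  2  3  4
 0  0  1  2  2  2  2  2  3  3  4
 1  0  1  2  3  3  3  3  3  3  4
 0  0  1  2  3  3  3  3  4  4  4

1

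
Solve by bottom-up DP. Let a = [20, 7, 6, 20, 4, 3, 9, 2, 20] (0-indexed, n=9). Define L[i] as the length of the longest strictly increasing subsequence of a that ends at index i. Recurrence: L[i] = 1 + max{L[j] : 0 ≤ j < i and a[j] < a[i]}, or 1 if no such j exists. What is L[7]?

1

   i    0    1    2    3    4    5    6    7    8
a[i]   20    7    6   20    4    3    9    2   20
L[i]    1    1    1    2    1    1    2    1    3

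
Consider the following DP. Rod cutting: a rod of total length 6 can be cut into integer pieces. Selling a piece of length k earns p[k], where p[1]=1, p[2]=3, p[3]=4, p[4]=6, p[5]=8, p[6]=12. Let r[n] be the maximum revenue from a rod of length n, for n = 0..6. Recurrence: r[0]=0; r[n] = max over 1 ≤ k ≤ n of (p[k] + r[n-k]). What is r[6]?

   n    0    1    2    3    4    5    6
r[n]    0    1    3    4    6    8   12

12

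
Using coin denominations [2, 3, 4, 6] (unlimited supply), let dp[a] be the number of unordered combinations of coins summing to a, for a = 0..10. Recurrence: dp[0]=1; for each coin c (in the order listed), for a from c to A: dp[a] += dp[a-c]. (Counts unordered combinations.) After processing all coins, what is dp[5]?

1

after  coin     0     1     2     3     4     5     6     7     8     9    10
          2     1     0     1     0     1     0     1     0     1     0     1
          3     1     0     1     1     1     1     2     1     2     2     2
          4     1     0     1     1     2     1     3     2     4     3     5
          6     1     0     1     1     2     1     4     2     5     4     7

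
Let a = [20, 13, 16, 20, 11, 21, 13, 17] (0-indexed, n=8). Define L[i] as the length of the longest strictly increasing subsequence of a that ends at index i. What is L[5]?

4

   i    0    1    2    3    4    5    6    7
a[i]   20   13   16   20   11   21   13   17
L[i]    1    1    2    3    1    4    2    3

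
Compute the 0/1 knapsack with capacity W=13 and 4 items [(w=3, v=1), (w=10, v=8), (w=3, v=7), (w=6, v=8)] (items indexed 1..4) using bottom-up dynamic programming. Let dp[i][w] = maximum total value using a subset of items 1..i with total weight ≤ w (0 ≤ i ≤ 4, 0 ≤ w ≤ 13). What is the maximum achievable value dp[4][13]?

16

i\w   0   1   2   3   4   5   6   7   8   9  10  11  12  13
  0   0   0   0   0   0   0   0   0   0   0   0   0   0   0
  1   0   0   0   1   1   1   1   1   1   1   1   1   1   1
  2   0   0   0   1   1   1   1   1   1   1   8   8   8   9
  3   0   0   0   7   7   7   8   8   8   8   8   8   8  15
  4   0   0   0   7   7   7   8   8   8  15  15  15  16  16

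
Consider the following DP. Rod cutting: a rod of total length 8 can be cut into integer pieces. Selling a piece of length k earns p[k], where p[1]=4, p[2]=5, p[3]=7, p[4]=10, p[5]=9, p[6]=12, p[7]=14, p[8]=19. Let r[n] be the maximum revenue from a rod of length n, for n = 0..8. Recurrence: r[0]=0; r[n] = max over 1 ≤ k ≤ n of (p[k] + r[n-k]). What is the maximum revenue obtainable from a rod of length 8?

32

   n    0    1    2    3    4    5    6    7    8
r[n]    0    4    8   12   16   20   24   28   32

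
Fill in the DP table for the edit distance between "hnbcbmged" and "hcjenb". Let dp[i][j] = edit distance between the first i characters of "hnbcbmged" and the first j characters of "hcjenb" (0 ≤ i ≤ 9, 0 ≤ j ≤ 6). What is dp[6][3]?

   ''  h  c  j  e  n  b
''  0  1  2  3  4  5  6
 h  1  0  1  2  3  4  5
 n  2  1  1  2  3  3  4
 b  3  2  2  2  3  4  3
 c  4  3  2  3  3  4  4
 b  5  4  3  3  4  4  4
 m  6  5  4  4  4  5  5
 g  7  6  5  5  5  5  6
 e  8  7  6  6  5  6  6
 d  9  8  7  7  6  6  7

4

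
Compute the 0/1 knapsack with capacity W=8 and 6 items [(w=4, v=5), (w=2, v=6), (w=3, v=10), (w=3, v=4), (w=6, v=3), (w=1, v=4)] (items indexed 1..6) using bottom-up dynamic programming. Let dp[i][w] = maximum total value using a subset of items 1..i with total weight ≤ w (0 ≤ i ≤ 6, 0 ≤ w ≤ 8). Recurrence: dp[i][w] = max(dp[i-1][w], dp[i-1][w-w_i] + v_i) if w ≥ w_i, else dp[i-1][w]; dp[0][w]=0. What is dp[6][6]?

20

i\w   0   1   2   3   4   5   6   7   8
  0   0   0   0   0   0   0   0   0   0
  1   0   0   0   0   5   5   5   5   5
  2   0   0   6   6   6   6  11  11  11
  3   0   0   6  10  10  16  16  16  16
  4   0   0   6  10  10  16  16  16  20
  5   0   0   6  10  10  16  16  16  20
  6   0   4   6  10  14  16  20  20  20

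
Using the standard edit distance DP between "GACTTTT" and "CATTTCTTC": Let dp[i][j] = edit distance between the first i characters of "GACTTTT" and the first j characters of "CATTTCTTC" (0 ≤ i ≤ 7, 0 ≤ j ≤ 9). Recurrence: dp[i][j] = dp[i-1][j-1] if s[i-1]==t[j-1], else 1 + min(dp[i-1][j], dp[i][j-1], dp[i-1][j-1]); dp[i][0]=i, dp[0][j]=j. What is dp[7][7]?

   ''  C  A  T  T  T  C  T  T  C
''  0  1  2  3  4  5  6  7  8  9
 G  1  1  2  3  4  5  6  7  8  9
 A  2  2  1  2  3  4  5  6  7  8
 C  3  2  2  2  3  4  4  5  6  7
 T  4  3  3  2  2  3  4  4  5  6
 T  5  4  4  3  2  2  3  4  4  5
 T  6  5  5  4  3  2  3  3  4  5
 T  7  6  6  5  4  3  3  3  3  4

3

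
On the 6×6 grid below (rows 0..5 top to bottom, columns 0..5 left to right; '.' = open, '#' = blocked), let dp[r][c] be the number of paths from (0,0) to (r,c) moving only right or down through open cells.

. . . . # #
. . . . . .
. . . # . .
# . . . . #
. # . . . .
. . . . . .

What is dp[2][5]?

r\c   0   1   2   3   4   5
  0   1   1   1   1   0   0
  1   1   2   3   4   4   4
  2   1   3   6   0   4   8
  3   0   3   9   9  13   0
  4   0   0   9  18  31  31
  5   0   0   9  27  58  89

8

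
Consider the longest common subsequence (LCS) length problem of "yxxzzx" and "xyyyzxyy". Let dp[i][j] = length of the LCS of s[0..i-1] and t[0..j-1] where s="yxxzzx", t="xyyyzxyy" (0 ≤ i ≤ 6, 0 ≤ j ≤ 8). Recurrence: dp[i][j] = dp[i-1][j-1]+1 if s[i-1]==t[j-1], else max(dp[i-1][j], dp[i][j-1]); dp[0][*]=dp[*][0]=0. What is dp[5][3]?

1

   ''  x  y  y  y  z  x  y  y
''  0  0  0  0  0  0  0  0  0
 y  0  0  1  1  1  1  1  1  1
 x  0  1  1  1  1  1  2  2  2
 x  0  1  1  1  1  1  2  2  2
 z  0  1  1  1  1  2  2  2  2
 z  0  1  1  1  1  2  2  2  2
 x  0  1  1  1  1  2  3  3  3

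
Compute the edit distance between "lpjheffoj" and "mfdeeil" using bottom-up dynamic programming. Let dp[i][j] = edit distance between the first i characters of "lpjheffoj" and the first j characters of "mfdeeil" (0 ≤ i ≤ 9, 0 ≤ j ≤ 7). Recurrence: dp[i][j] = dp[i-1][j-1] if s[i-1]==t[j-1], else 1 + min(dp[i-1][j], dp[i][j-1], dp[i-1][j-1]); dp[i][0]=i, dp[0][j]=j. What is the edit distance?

   ''  m  f  d  e  e  i  l
''  0  1  2  3  4  5  6  7
 l  1  1  2  3  4  5  6  6
 p  2  2  2  3  4  5  6  7
 j  3  3  3  3  4  5  6  7
 h  4  4  4  4  4  5  6  7
 e  5  5  5  5  4  4  5  6
 f  6  6  5  6  5  5  5  6
 f  7  7  6  6  6  6  6  6
 o  8  8  7  7  7  7  7  7
 j  9  9  8  8  8  8  8  8

8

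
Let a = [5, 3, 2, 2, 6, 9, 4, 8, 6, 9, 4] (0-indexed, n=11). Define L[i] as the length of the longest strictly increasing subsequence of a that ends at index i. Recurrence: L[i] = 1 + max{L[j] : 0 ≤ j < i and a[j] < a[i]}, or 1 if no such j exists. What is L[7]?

3

   i    0    1    2    3    4    5    6    7    8    9   10
a[i]    5    3    2    2    6    9    4    8    6    9    4
L[i]    1    1    1    1    2    3    2    3    3    4    2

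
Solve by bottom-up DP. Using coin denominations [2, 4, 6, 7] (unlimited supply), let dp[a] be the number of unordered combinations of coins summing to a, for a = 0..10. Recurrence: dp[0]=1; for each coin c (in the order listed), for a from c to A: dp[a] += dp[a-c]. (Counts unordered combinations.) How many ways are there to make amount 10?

after  coin     0     1     2     3     4     5     6     7     8     9    10
          2     1     0     1     0     1     0     1     0     1     0     1
          4     1     0     1     0     2     0     2     0     3     0     3
          6     1     0     1     0     2     0     3     0     4     0     5
          7     1     0     1     0     2     0     3     1     4     1     5

5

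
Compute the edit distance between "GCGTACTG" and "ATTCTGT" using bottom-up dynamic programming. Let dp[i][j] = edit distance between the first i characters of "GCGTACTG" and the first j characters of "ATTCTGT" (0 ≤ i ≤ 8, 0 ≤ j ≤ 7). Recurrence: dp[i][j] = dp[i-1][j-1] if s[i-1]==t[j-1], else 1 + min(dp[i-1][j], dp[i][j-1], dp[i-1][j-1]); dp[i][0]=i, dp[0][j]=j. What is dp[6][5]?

5

   ''  A  T  T  C  T  G  T
''  0  1  2  3  4  5  6  7
 G  1  1  2  3  4  5  5  6
 C  2  2  2  3  3  4  5  6
 G  3  3  3  3  4  4  4  5
 T  4  4  3  3  4  4  5  4
 A  5  4  4  4  4  5  5  5
 C  6  5  5  5  4  5  6  6
 T  7  6  5  5  5  4  5  6
 G  8  7  6  6  6  5  4  5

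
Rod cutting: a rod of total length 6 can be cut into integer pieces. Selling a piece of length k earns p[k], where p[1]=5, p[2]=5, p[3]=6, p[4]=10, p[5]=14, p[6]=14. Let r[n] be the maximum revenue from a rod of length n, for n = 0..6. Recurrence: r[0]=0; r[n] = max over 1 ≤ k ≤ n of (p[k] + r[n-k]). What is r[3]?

15

   n    0    1    2    3    4    5    6
r[n]    0    5   10   15   20   25   30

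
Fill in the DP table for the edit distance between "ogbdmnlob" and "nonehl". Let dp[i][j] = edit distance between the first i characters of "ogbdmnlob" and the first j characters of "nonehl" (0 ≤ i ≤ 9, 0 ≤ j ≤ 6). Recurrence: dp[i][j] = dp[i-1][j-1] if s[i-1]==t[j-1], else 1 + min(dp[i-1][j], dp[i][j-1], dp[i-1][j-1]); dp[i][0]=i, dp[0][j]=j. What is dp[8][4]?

7

   ''  n  o  n  e  h  l
''  0  1  2  3  4  5  6
 o  1  1  1  2  3  4  5
 g  2  2  2  2  3  4  5
 b  3  3  3  3  3  4  5
 d  4  4  4  4  4  4  5
 m  5  5  5  5  5  5  5
 n  6  5  6  5  6  6  6
 l  7  6  6  6  6  7  6
 o  8  7  6  7  7  7  7
 b  9  8  7  7  8  8  8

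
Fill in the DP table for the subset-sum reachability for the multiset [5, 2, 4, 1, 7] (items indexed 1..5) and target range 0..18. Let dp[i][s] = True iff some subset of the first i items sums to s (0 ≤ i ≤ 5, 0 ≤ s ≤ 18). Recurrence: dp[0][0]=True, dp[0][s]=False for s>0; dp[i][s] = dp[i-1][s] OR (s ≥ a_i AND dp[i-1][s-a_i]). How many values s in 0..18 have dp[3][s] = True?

8

i\s   0   1   2   3   4   5   6   7   8   9  10  11  12  13  14  15  16  17  18
  0   T   F   F   F   F   F   F   F   F   F   F   F   F   F   F   F   F   F   F
  1   T   F   F   F   F   T   F   F   F   F   F   F   F   F   F   F   F   F   F
  2   T   F   T   F   F   T   F   T   F   F   F   F   F   F   F   F   F   F   F
  3   T   F   T   F   T   T   T   T   F   T   F   T   F   F   F   F   F   F   F
  4   T   T   T   T   T   T   T   T   T   T   T   T   T   F   F   F   F   F   F
  5   T   T   T   T   T   T   T   T   T   T   T   T   T   T   T   T   T   T   T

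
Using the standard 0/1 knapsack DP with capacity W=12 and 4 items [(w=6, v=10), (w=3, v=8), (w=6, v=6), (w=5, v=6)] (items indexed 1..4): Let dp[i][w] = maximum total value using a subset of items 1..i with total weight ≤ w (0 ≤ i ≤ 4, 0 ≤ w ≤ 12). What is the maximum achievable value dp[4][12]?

i\w   0   1   2   3   4   5   6   7   8   9  10  11  12
  0   0   0   0   0   0   0   0   0   0   0   0   0   0
  1   0   0   0   0   0   0  10  10  10  10  10  10  10
  2   0   0   0   8   8   8  10  10  10  18  18  18  18
  3   0   0   0   8   8   8  10  10  10  18  18  18  18
  4   0   0   0   8   8   8  10  10  14  18  18  18  18

18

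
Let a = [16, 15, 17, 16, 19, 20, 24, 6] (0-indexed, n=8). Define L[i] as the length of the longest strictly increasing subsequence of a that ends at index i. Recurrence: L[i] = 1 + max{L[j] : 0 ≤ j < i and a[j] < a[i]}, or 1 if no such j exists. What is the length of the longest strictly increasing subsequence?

   i    0    1    2    3    4    5    6    7
a[i]   16   15   17   16   19   20   24    6
L[i]    1    1    2    2    3    4    5    1

5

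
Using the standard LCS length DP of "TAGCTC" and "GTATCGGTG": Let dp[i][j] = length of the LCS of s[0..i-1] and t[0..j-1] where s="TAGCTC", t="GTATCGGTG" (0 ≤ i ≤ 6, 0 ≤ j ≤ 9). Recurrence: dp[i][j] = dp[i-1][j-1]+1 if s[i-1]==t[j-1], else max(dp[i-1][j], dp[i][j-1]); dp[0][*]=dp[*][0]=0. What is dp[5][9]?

4

   ''  G  T  A  T  C  G  G  T  G
''  0  0  0  0  0  0  0  0  0  0
 T  0  0  1  1  1  1  1  1  1  1
 A  0  0  1  2  2  2  2  2  2  2
 G  0  1  1  2  2  2  3  3  3  3
 C  0  1  1  2  2  3  3  3  3  3
 T  0  1  2  2  3  3  3  3  4  4
 C  0  1  2  2  3  4  4  4  4  4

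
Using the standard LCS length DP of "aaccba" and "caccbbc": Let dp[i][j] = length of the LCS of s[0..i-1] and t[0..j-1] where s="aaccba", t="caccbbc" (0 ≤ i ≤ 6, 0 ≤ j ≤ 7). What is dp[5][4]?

   ''  c  a  c  c  b  b  c
''  0  0  0  0  0  0  0  0
 a  0  0  1  1  1  1  1  1
 a  0  0  1  1  1  1  1  1
 c  0  1  1  2  2  2  2  2
 c  0  1  1  2  3  3  3  3
 b  0  1  1  2  3  4  4  4
 a  0  1  2  2  3  4  4  4

3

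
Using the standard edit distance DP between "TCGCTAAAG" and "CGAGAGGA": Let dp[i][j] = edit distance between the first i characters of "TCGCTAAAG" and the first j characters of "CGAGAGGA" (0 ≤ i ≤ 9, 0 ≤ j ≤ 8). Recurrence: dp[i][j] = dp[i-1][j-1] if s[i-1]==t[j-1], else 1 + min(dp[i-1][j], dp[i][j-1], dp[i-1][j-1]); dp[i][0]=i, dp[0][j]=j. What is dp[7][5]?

4

   ''  C  G  A  G  A  G  G  A
''  0  1  2  3  4  5  6  7  8
 T  1  1  2  3  4  5  6  7  8
 C  2  1  2  3  4  5  6  7  8
 G  3  2  1  2  3  4  5  6  7
 C  4  3  2  2  3  4  5  6  7
 T  5  4  3  3  3  4  5  6  7
 A  6  5  4  3  4  3  4  5  6
 A  7  6  5  4  4  4  4  5  5
 A  8  7  6  5  5  4  5  5  5
 G  9  8  7  6  5  5  4  5  6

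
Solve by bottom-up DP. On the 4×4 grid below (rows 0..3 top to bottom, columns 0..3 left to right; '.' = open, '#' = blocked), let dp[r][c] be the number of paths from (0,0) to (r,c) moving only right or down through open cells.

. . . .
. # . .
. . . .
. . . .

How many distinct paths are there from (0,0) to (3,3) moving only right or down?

r\c   0   1   2   3
  0   1   1   1   1
  1   1   0   1   2
  2   1   1   2   4
  3   1   2   4   8

8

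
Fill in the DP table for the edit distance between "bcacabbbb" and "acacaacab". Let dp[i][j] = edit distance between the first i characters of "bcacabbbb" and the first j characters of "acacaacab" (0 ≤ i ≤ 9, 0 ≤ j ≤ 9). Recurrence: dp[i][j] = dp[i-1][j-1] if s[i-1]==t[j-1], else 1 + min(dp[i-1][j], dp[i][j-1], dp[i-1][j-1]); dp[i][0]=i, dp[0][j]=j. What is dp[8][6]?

4

   ''  a  c  a  c  a  a  c  a  b
''  0  1  2  3  4  5  6  7  8  9
 b  1  1  2  3  4  5  6  7  8  8
 c  2  2  1  2  3  4  5  6  7  8
 a  3  2  2  1  2  3  4  5  6  7
 c  4  3  2  2  1  2  3  4  5  6
 a  5  4  3  2  2  1  2  3  4  5
 b  6  5  4  3  3  2  2  3  4  4
 b  7  6  5  4  4  3  3  3  4  4
 b  8  7  6  5  5  4  4  4  4  4
 b  9  8  7  6  6  5  5  5  5  4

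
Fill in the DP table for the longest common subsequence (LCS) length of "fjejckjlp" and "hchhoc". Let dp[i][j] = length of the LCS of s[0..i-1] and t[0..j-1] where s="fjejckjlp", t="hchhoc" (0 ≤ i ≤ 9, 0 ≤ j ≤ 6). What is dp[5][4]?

   ''  h  c  h  h  o  c
''  0  0  0  0  0  0  0
 f  0  0  0  0  0  0  0
 j  0  0  0  0  0  0  0
 e  0  0  0  0  0  0  0
 j  0  0  0  0  0  0  0
 c  0  0  1  1  1  1  1
 k  0  0  1  1  1  1  1
 j  0  0  1  1  1  1  1
 l  0  0  1  1  1  1  1
 p  0  0  1  1  1  1  1

1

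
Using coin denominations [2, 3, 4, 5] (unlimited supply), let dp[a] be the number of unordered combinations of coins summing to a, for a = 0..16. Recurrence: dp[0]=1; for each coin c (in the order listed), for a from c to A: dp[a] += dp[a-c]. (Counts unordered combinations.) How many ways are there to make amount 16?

after  coin     0     1     2     3     4     5     6     7     8     9    10    11    12    13    14    15    16
          2     1     0     1     0     1     0     1     0     1     0     1     0     1     0     1     0     1
          3     1     0     1     1     1     1     2     1     2     2     2     2     3     2     3     3     3
          4     1     0     1     1     2     1     3     2     4     3     5     4     7     5     8     7    10
          5     1     0     1     1     2     2     3     3     5     5     7     7    10    10    13    14    17

17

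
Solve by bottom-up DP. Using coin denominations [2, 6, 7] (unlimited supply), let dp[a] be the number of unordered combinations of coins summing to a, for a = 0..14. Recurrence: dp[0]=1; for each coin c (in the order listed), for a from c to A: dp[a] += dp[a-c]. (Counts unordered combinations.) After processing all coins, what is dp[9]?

after  coin     0     1     2     3     4     5     6     7     8     9    10    11    12    13    14
          2     1     0     1     0     1     0     1     0     1     0     1     0     1     0     1
          6     1     0     1     0     1     0     2     0     2     0     2     0     3     0     3
          7     1     0     1     0     1     0     2     1     2     1     2     1     3     2     4

1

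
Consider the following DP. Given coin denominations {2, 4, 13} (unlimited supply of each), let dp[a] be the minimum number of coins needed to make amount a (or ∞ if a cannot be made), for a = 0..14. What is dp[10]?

3

 a  0  1  2  3  4  5  6  7  8  9 10 11 12 13 14
dp  0  -  1  -  1  -  2  -  2  -  3  -  3  1  4
(- denotes ∞ / unreachable)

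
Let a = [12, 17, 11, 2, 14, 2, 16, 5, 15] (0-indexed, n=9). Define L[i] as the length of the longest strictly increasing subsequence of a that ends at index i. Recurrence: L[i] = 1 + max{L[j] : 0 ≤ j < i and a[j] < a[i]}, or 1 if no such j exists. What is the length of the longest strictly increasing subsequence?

   i    0    1    2    3    4    5    6    7    8
a[i]   12   17   11    2   14    2   16    5   15
L[i]    1    2    1    1    2    1    3    2    3

3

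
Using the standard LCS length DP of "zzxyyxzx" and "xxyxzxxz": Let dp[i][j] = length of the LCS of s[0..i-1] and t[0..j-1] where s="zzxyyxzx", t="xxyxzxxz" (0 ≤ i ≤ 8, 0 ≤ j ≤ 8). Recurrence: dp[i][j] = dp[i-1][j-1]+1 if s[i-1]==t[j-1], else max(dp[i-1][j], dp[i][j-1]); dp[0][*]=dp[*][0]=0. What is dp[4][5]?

2

   ''  x  x  y  x  z  x  x  z
''  0  0  0  0  0  0  0  0  0
 z  0  0  0  0  0  1  1  1  1
 z  0  0  0  0  0  1  1  1  2
 x  0  1  1  1  1  1  2  2  2
 y  0  1  1  2  2  2  2  2  2
 y  0  1  1  2  2  2  2  2  2
 x  0  1  2  2  3  3  3  3  3
 z  0  1  2  2  3  4  4  4  4
 x  0  1  2  2  3  4  5  5  5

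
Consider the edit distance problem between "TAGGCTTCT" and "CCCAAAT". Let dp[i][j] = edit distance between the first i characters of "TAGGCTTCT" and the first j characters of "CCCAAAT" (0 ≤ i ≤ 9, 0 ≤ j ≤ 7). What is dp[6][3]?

5

   ''  C  C  C  A  A  A  T
''  0  1  2  3  4  5  6  7
 T  1  1  2  3  4  5  6  6
 A  2  2  2  3  3  4  5  6
 G  3  3  3  3  4  4  5  6
 G  4  4  4  4  4  5  5  6
 C  5  4  4  4  5  5  6  6
 T  6  5  5  5  5  6  6  6
 T  7  6  6  6  6  6  7  6
 C  8  7  6  6  7  7  7  7
 T  9  8  7  7  7  8  8  7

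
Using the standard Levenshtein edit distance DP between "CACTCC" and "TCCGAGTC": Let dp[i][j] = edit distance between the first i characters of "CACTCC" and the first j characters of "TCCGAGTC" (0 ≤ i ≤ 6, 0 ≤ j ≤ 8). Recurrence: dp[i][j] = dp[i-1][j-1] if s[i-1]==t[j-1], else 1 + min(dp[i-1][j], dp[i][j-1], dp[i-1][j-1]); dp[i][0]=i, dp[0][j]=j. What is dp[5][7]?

5

   ''  T  C  C  G  A  G  T  C
''  0  1  2  3  4  5  6  7  8
 C  1  1  1  2  3  4  5  6  7
 A  2  2  2  2  3  3  4  5  6
 C  3  3  2  2  3  4  4  5  5
 T  4  3  3  3  3  4  5  4  5
 C  5  4  3  3  4  4  5  5  4
 C  6  5  4  3  4  5  5  6  5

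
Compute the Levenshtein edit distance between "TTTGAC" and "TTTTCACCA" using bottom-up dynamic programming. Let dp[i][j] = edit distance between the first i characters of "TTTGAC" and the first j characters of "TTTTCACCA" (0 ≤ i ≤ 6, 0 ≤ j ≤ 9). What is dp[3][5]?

2

   ''  T  T  T  T  C  A  C  C  A
''  0  1  2  3  4  5  6  7  8  9
 T  1  0  1  2  3  4  5  6  7  8
 T  2  1  0  1  2  3  4  5  6  7
 T  3  2  1  0  1  2  3  4  5  6
 G  4  3  2  1  1  2  3  4  5  6
 A  5  4  3  2  2  2  2  3  4  5
 C  6  5  4  3  3  2  3  2  3  4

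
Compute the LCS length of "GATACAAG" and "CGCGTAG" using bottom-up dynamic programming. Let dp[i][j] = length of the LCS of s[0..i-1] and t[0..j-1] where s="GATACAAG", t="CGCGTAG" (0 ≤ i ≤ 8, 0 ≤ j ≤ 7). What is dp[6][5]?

   ''  C  G  C  G  T  A  G
''  0  0  0  0  0  0  0  0
 G  0  0  1  1  1  1  1  1
 A  0  0  1  1  1  1  2  2
 T  0  0  1  1  1  2  2  2
 A  0  0  1  1  1  2  3  3
 C  0  1  1  2  2  2  3  3
 A  0  1  1  2  2  2  3  3
 A  0  1  1  2  2  2  3  3
 G  0  1  2  2  3  3  3  4

2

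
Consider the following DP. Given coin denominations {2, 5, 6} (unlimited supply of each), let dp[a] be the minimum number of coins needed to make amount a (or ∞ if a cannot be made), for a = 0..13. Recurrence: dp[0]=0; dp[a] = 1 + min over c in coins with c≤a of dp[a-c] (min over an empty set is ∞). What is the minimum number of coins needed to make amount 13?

 a  0  1  2  3  4  5  6  7  8  9 10 11 12 13
dp  0  -  1  -  2  1  1  2  2  3  2  2  2  3
(- denotes ∞ / unreachable)

3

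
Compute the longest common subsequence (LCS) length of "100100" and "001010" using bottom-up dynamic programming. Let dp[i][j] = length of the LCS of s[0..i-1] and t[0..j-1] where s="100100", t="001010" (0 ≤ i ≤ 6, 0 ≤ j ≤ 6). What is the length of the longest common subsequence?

   ''  0  0  1  0  1  0
''  0  0  0  0  0  0  0
 1  0  0  0  1  1  1  1
 0  0  1  1  1  2  2  2
 0  0  1  2  2  2  2  3
 1  0  1  2  3  3  3  3
 0  0  1  2  3  4  4  4
 0  0  1  2  3  4  4  5

5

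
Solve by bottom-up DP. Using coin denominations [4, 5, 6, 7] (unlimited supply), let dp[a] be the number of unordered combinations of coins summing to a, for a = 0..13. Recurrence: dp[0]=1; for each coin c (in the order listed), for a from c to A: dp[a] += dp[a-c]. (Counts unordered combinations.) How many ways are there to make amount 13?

after  coin     0     1     2     3     4     5     6     7     8     9    10    11    12    13
          4     1     0     0     0     1     0     0     0     1     0     0     0     1     0
          5     1     0     0     0     1     1     0     0     1     1     1     0     1     1
          6     1     0     0     0     1     1     1     0     1     1     2     1     2     1
          7     1     0     0     0     1     1     1     1     1     1     2     2     3     2

2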